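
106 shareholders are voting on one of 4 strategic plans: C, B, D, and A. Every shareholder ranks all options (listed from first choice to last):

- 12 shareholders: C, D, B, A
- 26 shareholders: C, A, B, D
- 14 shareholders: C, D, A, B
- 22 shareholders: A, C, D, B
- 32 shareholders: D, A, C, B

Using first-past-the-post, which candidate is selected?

First-place votes: C 52, B 0, D 32, A 22.
C has the most first-place votes.

C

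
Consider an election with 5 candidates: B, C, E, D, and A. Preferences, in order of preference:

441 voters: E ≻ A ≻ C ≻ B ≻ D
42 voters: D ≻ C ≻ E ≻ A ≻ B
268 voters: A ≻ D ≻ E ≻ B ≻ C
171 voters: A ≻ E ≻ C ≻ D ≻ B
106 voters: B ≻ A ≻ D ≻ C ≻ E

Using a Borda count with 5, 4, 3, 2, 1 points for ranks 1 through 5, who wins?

B: 441·2 + 42·1 + 268·2 + 171·1 + 106·5 = 2161
C: 441·3 + 42·4 + 268·1 + 171·3 + 106·2 = 2484
E: 441·5 + 42·3 + 268·3 + 171·4 + 106·1 = 3925
D: 441·1 + 42·5 + 268·4 + 171·2 + 106·3 = 2383
A: 441·4 + 42·2 + 268·5 + 171·5 + 106·4 = 4467
A has the highest Borda score (4467).

A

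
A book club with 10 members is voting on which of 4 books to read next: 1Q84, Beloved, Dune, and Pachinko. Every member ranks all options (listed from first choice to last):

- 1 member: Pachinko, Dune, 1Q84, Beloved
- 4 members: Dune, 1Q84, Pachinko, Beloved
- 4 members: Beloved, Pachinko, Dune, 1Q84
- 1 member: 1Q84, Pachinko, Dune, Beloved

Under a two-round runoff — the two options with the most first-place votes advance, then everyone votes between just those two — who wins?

Round 1 first-place votes: 1Q84 1, Beloved 4, Dune 4, Pachinko 1.
Dune and Beloved advance.
Runoff: Dune is preferred to Beloved by 6 voters; Beloved by 4.
Dune wins the runoff.

Dune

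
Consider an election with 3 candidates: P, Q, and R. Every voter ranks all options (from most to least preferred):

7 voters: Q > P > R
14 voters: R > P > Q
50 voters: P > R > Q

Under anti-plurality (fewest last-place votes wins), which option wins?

P

Last-place votes: P 0, Q 64, R 7.
P is ranked last by the fewest voters, so P wins.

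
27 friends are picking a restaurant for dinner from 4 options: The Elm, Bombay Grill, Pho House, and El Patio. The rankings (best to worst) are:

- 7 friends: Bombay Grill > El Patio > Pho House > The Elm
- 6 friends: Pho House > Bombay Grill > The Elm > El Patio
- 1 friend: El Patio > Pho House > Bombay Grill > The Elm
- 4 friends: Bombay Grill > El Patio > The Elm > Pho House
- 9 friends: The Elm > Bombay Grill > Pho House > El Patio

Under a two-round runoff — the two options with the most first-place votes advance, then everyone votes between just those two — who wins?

Bombay Grill

Round 1 first-place votes: The Elm 9, Bombay Grill 11, Pho House 6, El Patio 1.
Bombay Grill and The Elm advance.
Runoff: Bombay Grill is preferred to The Elm by 18 voters; The Elm by 9.
Bombay Grill wins the runoff.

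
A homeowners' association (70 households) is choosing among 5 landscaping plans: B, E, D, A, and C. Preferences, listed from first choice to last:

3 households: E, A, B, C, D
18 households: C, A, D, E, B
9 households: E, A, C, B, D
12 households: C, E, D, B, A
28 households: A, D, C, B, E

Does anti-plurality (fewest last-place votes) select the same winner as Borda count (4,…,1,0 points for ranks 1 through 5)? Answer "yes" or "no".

Anti-plurality — last-place votes: B 18, E 28, D 12, A 12, C 0. Winner: C.
Borda — scores: B 55, E 102, D 144, A 202, C 197. Winner: A.
The two methods disagree.

no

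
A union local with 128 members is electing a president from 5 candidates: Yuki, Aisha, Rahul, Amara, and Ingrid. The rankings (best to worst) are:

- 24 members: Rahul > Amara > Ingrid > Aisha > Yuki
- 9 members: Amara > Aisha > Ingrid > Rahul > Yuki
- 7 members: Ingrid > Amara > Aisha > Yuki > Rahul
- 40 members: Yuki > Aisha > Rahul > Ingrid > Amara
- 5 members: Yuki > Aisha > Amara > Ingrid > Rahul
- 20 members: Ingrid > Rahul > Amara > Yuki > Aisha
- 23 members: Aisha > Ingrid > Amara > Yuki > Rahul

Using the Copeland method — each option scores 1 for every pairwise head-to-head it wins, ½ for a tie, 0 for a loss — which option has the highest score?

Yuki: beats Aisha and Rahul; loses to Amara and Ingrid → score 2.
Aisha: beats Rahul, Amara, and Ingrid; loses to Yuki → score 3.
Rahul: beats Amara; ties Ingrid; loses to Yuki and Aisha → score 1.5.
Amara: beats Yuki; loses to Aisha, Rahul, and Ingrid → score 1.
Ingrid: beats Yuki and Amara; ties Rahul; loses to Aisha → score 2.5.
Aisha has the best pairwise record.

Aisha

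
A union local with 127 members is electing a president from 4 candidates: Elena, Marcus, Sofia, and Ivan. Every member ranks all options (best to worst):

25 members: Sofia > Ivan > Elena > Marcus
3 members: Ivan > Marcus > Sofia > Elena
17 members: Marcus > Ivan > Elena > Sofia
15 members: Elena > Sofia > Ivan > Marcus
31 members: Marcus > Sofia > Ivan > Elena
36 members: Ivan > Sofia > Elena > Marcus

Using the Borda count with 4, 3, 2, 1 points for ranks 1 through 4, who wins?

Ivan

Elena: 25·2 + 3·1 + 17·2 + 15·4 + 31·1 + 36·2 = 250
Marcus: 25·1 + 3·3 + 17·4 + 15·1 + 31·4 + 36·1 = 277
Sofia: 25·4 + 3·2 + 17·1 + 15·3 + 31·3 + 36·3 = 369
Ivan: 25·3 + 3·4 + 17·3 + 15·2 + 31·2 + 36·4 = 374
Ivan has the highest Borda score (374).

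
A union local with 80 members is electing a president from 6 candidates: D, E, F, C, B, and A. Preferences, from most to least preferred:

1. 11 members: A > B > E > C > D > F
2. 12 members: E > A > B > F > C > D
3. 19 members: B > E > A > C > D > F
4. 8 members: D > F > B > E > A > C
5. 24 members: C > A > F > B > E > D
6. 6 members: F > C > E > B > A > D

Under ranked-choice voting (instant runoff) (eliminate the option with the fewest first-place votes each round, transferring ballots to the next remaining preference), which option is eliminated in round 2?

D

Round 1: D 8, E 12, F 6, C 24, B 19, A 11. Eliminate F.
Round 2: D 8, E 12, C 30, B 19, A 11. Eliminate D.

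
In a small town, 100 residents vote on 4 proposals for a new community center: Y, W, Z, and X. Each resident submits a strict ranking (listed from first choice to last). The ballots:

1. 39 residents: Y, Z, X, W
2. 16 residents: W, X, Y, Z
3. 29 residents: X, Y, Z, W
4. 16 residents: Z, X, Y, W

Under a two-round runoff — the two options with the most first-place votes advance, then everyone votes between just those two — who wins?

X

Round 1 first-place votes: Y 39, W 16, Z 16, X 29.
Y and X advance.
Runoff: Y is preferred to X by 39 voters; X by 61.
X wins the runoff.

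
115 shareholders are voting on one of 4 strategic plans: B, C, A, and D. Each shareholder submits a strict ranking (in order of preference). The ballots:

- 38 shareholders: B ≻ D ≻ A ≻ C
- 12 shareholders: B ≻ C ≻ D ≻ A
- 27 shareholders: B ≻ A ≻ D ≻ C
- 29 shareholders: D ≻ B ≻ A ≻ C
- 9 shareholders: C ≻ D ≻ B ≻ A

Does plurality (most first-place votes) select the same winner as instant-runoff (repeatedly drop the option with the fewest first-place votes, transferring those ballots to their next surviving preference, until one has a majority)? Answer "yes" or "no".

yes

Plurality — first-place votes: B 77, C 9, A 0, D 29. Winner: B.
Instant-runoff — R1 B 77, C 9, A 0, D 29 (B winner). Winner: B.
The two methods agree.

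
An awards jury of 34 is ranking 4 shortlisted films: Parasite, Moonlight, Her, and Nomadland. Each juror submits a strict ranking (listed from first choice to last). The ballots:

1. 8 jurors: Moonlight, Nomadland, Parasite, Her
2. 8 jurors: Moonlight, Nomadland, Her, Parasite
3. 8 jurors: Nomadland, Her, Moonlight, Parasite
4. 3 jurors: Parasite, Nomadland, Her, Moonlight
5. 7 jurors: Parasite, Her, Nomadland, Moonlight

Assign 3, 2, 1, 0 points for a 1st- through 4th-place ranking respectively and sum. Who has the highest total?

Nomadland

Parasite: 8·1 + 8·0 + 8·0 + 3·3 + 7·3 = 38
Moonlight: 8·3 + 8·3 + 8·1 + 3·0 + 7·0 = 56
Her: 8·0 + 8·1 + 8·2 + 3·1 + 7·2 = 41
Nomadland: 8·2 + 8·2 + 8·3 + 3·2 + 7·1 = 69
Nomadland has the highest Borda score (69).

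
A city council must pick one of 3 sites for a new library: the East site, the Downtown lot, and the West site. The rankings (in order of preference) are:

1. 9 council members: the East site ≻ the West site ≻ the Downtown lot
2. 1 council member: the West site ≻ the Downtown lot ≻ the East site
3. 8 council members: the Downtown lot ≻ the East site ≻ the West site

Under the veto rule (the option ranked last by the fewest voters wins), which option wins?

the East site

Last-place votes: the East site 1, the Downtown lot 9, the West site 8.
the East site is ranked last by the fewest voters, so the East site wins.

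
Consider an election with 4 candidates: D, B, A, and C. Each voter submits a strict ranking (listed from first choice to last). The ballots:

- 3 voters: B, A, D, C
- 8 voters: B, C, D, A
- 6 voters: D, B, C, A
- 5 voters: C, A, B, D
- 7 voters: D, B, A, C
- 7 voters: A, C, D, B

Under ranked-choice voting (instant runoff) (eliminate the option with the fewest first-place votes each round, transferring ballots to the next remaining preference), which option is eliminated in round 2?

B

Round 1: D 13, B 11, A 7, C 5. Eliminate C.
Round 2: D 13, B 11, A 12. Eliminate B.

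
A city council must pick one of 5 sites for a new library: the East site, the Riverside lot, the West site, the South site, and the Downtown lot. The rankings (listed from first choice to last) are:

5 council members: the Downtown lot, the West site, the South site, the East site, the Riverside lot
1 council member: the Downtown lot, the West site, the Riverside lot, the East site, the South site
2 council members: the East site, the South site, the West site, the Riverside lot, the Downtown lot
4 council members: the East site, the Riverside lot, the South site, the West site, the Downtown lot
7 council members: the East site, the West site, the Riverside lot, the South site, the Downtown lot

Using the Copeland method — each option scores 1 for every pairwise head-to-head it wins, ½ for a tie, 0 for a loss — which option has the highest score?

the East site: beats the Riverside lot, the West site, the South site, and the Downtown lot → score 4.
the Riverside lot: beats the South site and the Downtown lot; loses to the East site and the West site → score 2.
the West site: beats the Riverside lot, the South site, and the Downtown lot; loses to the East site → score 3.
the South site: beats the Downtown lot; loses to the East site, the Riverside lot, and the West site → score 1.
the Downtown lot: loses to the East site, the Riverside lot, the West site, and the South site → score 0.
the East site has the best pairwise record.

the East site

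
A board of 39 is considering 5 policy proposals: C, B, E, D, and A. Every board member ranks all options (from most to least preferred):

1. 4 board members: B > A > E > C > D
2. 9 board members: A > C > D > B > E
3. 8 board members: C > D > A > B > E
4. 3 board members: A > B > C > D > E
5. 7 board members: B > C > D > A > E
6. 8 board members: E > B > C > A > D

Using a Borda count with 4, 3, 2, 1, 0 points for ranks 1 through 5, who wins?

C: 4·1 + 9·3 + 8·4 + 3·2 + 7·3 + 8·2 = 106
B: 4·4 + 9·1 + 8·1 + 3·3 + 7·4 + 8·3 = 94
E: 4·2 + 9·0 + 8·0 + 3·0 + 7·0 + 8·4 = 40
D: 4·0 + 9·2 + 8·3 + 3·1 + 7·2 + 8·0 = 59
A: 4·3 + 9·4 + 8·2 + 3·4 + 7·1 + 8·1 = 91
C has the highest Borda score (106).

C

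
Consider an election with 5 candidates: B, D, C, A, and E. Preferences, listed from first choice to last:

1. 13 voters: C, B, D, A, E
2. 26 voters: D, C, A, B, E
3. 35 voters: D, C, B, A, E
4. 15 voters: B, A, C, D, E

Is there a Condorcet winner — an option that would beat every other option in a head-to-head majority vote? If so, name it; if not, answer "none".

D vs B: 61–28 for D.
D vs C: 61–28 for D.
D vs A: 74–15 for D.
D vs E: 89–0 for D.
D beats every other option head-to-head.

D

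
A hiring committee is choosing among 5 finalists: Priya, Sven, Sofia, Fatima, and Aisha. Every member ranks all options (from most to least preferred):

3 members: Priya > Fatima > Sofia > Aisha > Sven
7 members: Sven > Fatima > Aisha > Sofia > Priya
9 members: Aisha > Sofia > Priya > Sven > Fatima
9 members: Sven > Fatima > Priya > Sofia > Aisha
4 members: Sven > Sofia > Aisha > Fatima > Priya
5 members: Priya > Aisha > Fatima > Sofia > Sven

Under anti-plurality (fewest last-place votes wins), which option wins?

Sofia

Last-place votes: Priya 11, Sven 8, Sofia 0, Fatima 9, Aisha 9.
Sofia is ranked last by the fewest voters, so Sofia wins.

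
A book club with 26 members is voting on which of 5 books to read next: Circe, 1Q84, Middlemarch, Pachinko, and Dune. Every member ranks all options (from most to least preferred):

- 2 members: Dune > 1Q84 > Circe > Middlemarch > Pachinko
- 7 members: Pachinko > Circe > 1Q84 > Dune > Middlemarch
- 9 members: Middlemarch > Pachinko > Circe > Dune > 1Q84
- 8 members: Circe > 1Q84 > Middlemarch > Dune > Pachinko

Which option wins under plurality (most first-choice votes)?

Middlemarch

First-place votes: Circe 8, 1Q84 0, Middlemarch 9, Pachinko 7, Dune 2.
Middlemarch has the most first-place votes.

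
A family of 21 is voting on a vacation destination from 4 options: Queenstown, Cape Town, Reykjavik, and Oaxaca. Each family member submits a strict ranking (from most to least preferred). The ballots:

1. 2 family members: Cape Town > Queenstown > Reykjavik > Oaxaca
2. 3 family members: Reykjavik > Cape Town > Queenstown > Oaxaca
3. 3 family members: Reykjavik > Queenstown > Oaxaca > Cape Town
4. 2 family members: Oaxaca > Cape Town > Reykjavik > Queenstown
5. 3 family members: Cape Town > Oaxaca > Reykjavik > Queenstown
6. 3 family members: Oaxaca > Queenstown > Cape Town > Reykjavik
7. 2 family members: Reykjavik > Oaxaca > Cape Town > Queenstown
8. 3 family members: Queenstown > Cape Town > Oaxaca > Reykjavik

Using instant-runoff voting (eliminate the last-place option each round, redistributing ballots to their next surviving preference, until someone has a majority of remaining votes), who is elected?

Cape Town

Round 1: Queenstown 3, Cape Town 5, Reykjavik 8, Oaxaca 5. Eliminate Queenstown.
Round 2: Cape Town 8, Reykjavik 8, Oaxaca 5. Eliminate Oaxaca.
Round 3: Cape Town 13, Reykjavik 8. Cape Town has a majority.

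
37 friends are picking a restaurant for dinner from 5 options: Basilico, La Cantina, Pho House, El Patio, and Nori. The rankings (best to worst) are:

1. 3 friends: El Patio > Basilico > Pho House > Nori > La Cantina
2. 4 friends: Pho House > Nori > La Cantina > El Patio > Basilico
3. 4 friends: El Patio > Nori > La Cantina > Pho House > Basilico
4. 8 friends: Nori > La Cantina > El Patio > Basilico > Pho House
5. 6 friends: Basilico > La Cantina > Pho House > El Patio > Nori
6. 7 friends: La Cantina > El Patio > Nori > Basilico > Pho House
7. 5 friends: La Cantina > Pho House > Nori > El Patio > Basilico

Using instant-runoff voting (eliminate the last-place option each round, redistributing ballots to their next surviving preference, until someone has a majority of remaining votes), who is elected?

Round 1: Basilico 6, La Cantina 12, Pho House 4, El Patio 7, Nori 8. Eliminate Pho House.
Round 2: Basilico 6, La Cantina 12, El Patio 7, Nori 12. Eliminate Basilico.
Round 3: La Cantina 18, El Patio 7, Nori 12. Eliminate El Patio.
Round 4: La Cantina 18, Nori 19. Nori has a majority.

Nori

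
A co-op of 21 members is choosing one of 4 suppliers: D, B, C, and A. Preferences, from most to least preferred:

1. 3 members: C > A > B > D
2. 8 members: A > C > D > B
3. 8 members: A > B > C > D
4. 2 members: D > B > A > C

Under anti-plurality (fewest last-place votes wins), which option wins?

Last-place votes: D 11, B 8, C 2, A 0.
A is ranked last by the fewest voters, so A wins.

A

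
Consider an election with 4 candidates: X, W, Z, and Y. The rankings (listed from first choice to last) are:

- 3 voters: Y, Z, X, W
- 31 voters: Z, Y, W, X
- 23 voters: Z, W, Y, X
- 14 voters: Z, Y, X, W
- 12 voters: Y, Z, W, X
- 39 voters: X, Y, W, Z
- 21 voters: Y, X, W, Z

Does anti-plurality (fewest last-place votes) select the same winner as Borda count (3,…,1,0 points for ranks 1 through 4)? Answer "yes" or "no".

Anti-plurality — last-place votes: X 66, W 17, Z 60, Y 0. Winner: Y.
Borda — scores: X 176, W 149, Z 234, Y 299. Winner: Y.
The two methods agree.

yes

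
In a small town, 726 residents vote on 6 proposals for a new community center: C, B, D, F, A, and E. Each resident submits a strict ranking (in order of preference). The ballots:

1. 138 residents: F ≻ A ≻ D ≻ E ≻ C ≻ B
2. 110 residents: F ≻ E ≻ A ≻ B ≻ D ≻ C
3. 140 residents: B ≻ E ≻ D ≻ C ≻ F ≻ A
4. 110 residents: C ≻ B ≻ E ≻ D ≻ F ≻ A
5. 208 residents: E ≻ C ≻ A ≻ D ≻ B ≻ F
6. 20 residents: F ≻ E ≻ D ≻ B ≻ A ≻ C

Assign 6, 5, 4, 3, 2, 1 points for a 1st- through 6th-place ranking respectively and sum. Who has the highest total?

E

C: 138·2 + 110·1 + 140·3 + 110·6 + 208·5 + 20·1 = 2526
B: 138·1 + 110·3 + 140·6 + 110·5 + 208·2 + 20·3 = 2334
D: 138·4 + 110·2 + 140·4 + 110·3 + 208·3 + 20·4 = 2366
F: 138·6 + 110·6 + 140·2 + 110·2 + 208·1 + 20·6 = 2316
A: 138·5 + 110·4 + 140·1 + 110·1 + 208·4 + 20·2 = 2252
E: 138·3 + 110·5 + 140·5 + 110·4 + 208·6 + 20·5 = 3452
E has the highest Borda score (3452).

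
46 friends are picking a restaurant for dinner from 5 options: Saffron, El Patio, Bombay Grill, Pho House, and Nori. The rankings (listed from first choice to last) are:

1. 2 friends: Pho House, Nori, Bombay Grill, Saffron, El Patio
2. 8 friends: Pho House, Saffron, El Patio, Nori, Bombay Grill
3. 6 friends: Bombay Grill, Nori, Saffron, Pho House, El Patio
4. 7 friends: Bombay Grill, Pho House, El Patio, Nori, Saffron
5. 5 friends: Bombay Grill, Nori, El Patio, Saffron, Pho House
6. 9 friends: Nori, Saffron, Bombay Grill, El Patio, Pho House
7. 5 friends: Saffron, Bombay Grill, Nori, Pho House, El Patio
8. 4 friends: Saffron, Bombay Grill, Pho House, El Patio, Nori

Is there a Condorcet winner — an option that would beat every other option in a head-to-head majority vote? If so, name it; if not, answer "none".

Checking pairwise contests:
Nori beats Saffron 29–17.
Saffron beats El Patio 34–12.
Saffron beats Bombay Grill 26–20.
Saffron beats Pho House 29–17.
Bombay Grill beats Nori 27–19.
Every option loses at least one head-to-head, so there is no Condorcet winner.

none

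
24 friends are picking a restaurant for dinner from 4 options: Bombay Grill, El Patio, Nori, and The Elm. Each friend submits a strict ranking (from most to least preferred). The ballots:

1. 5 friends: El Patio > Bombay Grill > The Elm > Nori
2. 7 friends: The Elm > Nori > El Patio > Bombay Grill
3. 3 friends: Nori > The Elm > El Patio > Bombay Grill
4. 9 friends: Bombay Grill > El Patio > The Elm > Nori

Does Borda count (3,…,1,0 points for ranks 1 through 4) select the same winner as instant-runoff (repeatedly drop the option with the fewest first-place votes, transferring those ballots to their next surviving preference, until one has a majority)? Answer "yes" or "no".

no

Borda — scores: Bombay Grill 37, El Patio 43, Nori 23, The Elm 41. Winner: El Patio.
Instant-runoff — R1 Bombay Grill 9, El Patio 5, Nori 3, The Elm 7 (Nori out); R2 Bombay Grill 9, El Patio 5, The Elm 10 (El Patio out); R3 Bombay Grill 14, The Elm 10 (Bombay Grill winner). Winner: Bombay Grill.
The two methods disagree.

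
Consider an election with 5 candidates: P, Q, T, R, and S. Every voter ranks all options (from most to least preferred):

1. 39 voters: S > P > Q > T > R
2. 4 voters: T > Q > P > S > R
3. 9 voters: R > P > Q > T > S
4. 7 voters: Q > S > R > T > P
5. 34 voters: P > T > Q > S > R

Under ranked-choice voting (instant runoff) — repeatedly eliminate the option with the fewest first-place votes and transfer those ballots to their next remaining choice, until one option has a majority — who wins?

Round 1: P 34, Q 7, T 4, R 9, S 39. Eliminate T.
Round 2: P 34, Q 11, R 9, S 39. Eliminate R.
Round 3: P 43, Q 11, S 39. Eliminate Q.
Round 4: P 47, S 46. P has a majority.

P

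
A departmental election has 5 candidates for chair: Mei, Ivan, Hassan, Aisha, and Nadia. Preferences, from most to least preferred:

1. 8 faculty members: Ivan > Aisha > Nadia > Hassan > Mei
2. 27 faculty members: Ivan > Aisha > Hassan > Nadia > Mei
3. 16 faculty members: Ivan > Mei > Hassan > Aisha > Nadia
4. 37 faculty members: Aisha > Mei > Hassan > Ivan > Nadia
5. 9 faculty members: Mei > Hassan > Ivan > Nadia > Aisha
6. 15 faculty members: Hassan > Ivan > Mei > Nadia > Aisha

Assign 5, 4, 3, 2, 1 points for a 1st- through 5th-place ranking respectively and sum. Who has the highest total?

Ivan

Mei: 8·1 + 27·1 + 16·4 + 37·4 + 9·5 + 15·3 = 337
Ivan: 8·5 + 27·5 + 16·5 + 37·2 + 9·3 + 15·4 = 416
Hassan: 8·2 + 27·3 + 16·3 + 37·3 + 9·4 + 15·5 = 367
Aisha: 8·4 + 27·4 + 16·2 + 37·5 + 9·1 + 15·1 = 381
Nadia: 8·3 + 27·2 + 16·1 + 37·1 + 9·2 + 15·2 = 179
Ivan has the highest Borda score (416).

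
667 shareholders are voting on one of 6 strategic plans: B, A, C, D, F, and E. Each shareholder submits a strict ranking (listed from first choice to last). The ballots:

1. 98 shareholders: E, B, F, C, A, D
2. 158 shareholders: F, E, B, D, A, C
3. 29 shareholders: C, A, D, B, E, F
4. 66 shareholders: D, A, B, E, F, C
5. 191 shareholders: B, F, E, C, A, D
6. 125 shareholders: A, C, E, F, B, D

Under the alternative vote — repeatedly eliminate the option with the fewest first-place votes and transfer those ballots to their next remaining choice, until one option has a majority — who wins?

B

Round 1: B 191, A 125, C 29, D 66, F 158, E 98. Eliminate C.
Round 2: B 191, A 154, D 66, F 158, E 98. Eliminate D.
Round 3: B 191, A 220, F 158, E 98. Eliminate E.
Round 4: B 289, A 220, F 158. Eliminate F.
Round 5: B 447, A 220. B has a majority.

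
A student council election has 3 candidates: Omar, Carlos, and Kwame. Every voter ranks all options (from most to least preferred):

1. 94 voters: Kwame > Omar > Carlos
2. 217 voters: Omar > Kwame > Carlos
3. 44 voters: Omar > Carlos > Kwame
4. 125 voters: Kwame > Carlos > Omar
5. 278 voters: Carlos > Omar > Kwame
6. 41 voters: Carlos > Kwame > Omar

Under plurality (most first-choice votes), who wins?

First-place votes: Omar 261, Carlos 319, Kwame 219.
Carlos has the most first-place votes.

Carlos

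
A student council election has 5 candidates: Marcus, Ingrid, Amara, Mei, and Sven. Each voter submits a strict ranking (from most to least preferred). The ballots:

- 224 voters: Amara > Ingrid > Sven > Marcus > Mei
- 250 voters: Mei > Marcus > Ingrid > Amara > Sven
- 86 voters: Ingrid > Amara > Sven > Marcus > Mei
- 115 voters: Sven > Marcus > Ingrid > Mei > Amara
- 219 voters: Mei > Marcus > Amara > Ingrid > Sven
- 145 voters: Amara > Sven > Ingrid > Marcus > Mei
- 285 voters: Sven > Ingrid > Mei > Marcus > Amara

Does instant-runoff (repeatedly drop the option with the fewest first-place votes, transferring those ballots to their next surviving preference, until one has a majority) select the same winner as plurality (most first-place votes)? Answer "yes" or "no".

Instant-runoff — R1 Marcus 0, Ingrid 86, Amara 369, Mei 469, Sven 400 (Marcus out); R2 Ingrid 86, Amara 369, Mei 469, Sven 400 (Ingrid out); R3 Amara 455, Mei 469, Sven 400 (Sven out); R4 Amara 455, Mei 869 (Mei winner). Winner: Mei.
Plurality — first-place votes: Marcus 0, Ingrid 86, Amara 369, Mei 469, Sven 400. Winner: Mei.
The two methods agree.

yes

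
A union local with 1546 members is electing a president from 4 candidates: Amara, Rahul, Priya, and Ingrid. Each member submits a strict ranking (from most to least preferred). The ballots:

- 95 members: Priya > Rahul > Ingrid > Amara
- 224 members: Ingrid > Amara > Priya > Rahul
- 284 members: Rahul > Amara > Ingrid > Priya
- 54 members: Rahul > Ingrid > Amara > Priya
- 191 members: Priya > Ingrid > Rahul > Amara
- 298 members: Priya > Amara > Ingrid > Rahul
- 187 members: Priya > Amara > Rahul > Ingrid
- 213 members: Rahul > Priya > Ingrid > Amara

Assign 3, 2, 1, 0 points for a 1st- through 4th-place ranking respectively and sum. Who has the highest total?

Priya

Amara: 95·0 + 224·2 + 284·2 + 54·1 + 191·0 + 298·2 + 187·2 + 213·0 = 2040
Rahul: 95·2 + 224·0 + 284·3 + 54·3 + 191·1 + 298·0 + 187·1 + 213·3 = 2221
Priya: 95·3 + 224·1 + 284·0 + 54·0 + 191·3 + 298·3 + 187·3 + 213·2 = 2963
Ingrid: 95·1 + 224·3 + 284·1 + 54·2 + 191·2 + 298·1 + 187·0 + 213·1 = 2052
Priya has the highest Borda score (2963).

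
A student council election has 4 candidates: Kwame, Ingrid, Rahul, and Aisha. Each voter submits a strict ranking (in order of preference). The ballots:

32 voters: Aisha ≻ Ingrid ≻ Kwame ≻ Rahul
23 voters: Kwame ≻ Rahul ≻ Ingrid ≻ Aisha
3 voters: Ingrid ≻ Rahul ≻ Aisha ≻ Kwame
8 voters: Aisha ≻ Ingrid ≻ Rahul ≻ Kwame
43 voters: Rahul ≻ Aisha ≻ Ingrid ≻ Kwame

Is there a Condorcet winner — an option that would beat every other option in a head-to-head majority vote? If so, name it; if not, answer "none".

Checking pairwise contests:
Ingrid beats Kwame 86–23.
Rahul beats Ingrid 66–43.
Kwame beats Rahul 55–54.
Rahul beats Aisha 69–40.
Every option loses at least one head-to-head, so there is no Condorcet winner.

none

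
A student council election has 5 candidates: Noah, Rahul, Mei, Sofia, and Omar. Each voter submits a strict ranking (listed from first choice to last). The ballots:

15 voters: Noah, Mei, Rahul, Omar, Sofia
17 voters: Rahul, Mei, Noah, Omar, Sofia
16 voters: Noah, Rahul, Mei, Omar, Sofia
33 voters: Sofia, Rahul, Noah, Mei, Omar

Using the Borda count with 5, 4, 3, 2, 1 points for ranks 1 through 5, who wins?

Rahul

Noah: 15·5 + 17·3 + 16·5 + 33·3 = 305
Rahul: 15·3 + 17·5 + 16·4 + 33·4 = 326
Mei: 15·4 + 17·4 + 16·3 + 33·2 = 242
Sofia: 15·1 + 17·1 + 16·1 + 33·5 = 213
Omar: 15·2 + 17·2 + 16·2 + 33·1 = 129
Rahul has the highest Borda score (326).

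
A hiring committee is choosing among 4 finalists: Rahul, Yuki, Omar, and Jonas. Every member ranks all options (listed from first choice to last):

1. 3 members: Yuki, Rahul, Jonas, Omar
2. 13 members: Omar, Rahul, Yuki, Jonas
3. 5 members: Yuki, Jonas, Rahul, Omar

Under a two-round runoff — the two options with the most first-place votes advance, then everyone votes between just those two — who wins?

Omar

Round 1 first-place votes: Rahul 0, Yuki 8, Omar 13, Jonas 0.
Omar and Yuki advance.
Runoff: Omar is preferred to Yuki by 13 voters; Yuki by 8.
Omar wins the runoff.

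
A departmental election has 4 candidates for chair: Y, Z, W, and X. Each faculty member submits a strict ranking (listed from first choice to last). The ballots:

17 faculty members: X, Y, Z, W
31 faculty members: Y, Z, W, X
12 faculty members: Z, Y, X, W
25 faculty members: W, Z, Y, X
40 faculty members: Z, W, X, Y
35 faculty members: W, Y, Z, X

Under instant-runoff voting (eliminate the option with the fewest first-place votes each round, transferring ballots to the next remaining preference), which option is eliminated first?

Round 1: Y 31, Z 52, W 60, X 17. Eliminate X.

X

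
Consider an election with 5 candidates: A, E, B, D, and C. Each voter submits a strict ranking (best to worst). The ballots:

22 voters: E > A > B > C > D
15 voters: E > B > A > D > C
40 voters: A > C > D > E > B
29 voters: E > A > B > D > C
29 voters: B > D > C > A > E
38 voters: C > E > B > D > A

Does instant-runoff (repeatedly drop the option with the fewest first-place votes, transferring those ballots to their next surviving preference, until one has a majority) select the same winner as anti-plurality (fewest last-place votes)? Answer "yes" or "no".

no

Instant-runoff — R1 A 40, E 66, B 29, D 0, C 38 (D out); R2 A 40, E 66, B 29, C 38 (B out); R3 A 40, E 66, C 67 (A out); R4 E 66, C 107 (C winner). Winner: C.
Anti-plurality — last-place votes: A 38, E 29, B 40, D 22, C 44. Winner: D.
The two methods disagree.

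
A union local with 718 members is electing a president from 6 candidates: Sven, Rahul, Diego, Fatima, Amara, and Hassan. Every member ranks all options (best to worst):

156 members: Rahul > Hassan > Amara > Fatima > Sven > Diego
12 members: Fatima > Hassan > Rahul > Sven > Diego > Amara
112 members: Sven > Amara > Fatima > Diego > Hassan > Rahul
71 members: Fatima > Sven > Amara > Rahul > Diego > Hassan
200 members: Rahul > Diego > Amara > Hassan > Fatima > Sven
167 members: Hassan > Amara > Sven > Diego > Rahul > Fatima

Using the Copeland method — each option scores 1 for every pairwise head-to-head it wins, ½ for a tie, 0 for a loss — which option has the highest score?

Sven: beats Diego; loses to Rahul, Fatima, Amara, and Hassan → score 1.
Rahul: beats Sven, Diego, Fatima, Amara, and Hassan → score 5.
Diego: beats Fatima and Hassan; loses to Sven, Rahul, and Amara → score 2.
Fatima: beats Sven; loses to Rahul, Diego, Amara, and Hassan → score 1.
Amara: beats Sven, Diego, Fatima, and Hassan; loses to Rahul → score 4.
Hassan: beats Sven and Fatima; loses to Rahul, Diego, and Amara → score 2.
Rahul has the best pairwise record.

Rahul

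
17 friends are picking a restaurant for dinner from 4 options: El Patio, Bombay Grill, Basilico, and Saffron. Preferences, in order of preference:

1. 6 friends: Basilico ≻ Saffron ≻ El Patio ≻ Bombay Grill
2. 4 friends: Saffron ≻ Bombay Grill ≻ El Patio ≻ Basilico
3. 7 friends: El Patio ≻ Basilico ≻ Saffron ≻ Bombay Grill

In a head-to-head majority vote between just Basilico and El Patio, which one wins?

Voters preferring Basilico to El Patio: 6; preferring El Patio to Basilico: 11.
El Patio wins the head-to-head.

El Patio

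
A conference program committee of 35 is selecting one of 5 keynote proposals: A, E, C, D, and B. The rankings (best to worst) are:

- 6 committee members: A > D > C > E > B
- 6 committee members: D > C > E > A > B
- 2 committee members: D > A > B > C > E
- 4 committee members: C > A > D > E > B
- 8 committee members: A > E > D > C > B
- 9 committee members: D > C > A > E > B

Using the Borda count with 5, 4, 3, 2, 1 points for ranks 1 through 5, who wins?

D

A: 6·5 + 6·2 + 2·4 + 4·4 + 8·5 + 9·3 = 133
E: 6·2 + 6·3 + 2·1 + 4·2 + 8·4 + 9·2 = 90
C: 6·3 + 6·4 + 2·2 + 4·5 + 8·2 + 9·4 = 118
D: 6·4 + 6·5 + 2·5 + 4·3 + 8·3 + 9·5 = 145
B: 6·1 + 6·1 + 2·3 + 4·1 + 8·1 + 9·1 = 39
D has the highest Borda score (145).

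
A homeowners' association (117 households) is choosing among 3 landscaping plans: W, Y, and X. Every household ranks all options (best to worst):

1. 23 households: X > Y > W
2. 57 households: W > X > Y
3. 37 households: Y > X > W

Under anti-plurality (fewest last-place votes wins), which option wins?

X

Last-place votes: W 60, Y 57, X 0.
X is ranked last by the fewest voters, so X wins.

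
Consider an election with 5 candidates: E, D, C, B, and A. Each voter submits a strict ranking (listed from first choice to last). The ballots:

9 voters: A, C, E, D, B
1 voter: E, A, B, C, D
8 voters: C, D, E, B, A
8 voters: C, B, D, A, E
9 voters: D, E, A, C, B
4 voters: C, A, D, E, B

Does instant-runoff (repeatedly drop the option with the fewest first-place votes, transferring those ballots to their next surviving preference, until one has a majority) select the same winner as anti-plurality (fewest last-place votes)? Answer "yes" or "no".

yes

Instant-runoff — R1 E 1, D 9, C 20, B 0, A 9 (C winner). Winner: C.
Anti-plurality — last-place votes: E 8, D 1, C 0, B 22, A 8. Winner: C.
The two methods agree.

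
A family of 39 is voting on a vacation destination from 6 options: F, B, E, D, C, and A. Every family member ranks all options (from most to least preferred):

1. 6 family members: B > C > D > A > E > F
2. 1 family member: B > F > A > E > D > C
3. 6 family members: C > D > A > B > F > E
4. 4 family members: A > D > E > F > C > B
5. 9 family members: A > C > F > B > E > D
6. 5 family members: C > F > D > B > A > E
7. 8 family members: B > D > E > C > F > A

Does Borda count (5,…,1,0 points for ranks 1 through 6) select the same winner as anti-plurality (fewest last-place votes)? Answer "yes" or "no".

Borda — scores: F 73, B 115, E 53, D 106, C 135, A 103. Winner: C.
Anti-plurality — last-place votes: F 6, B 4, E 11, D 9, C 1, A 8. Winner: C.
The two methods agree.

yes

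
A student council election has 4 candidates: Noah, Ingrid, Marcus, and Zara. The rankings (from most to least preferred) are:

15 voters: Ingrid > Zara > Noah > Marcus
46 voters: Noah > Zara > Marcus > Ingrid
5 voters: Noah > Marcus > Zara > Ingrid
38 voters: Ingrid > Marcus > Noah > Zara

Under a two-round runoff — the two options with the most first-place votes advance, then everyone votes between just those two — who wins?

Ingrid

Round 1 first-place votes: Noah 51, Ingrid 53, Marcus 0, Zara 0.
Ingrid and Noah advance.
Runoff: Ingrid is preferred to Noah by 53 voters; Noah by 51.
Ingrid wins the runoff.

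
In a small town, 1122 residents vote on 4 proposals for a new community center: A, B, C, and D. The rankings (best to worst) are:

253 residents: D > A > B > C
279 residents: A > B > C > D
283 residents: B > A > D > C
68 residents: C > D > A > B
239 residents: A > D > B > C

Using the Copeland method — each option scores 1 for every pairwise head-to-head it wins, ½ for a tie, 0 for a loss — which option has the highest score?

A: beats B, C, and D → score 3.
B: beats C and D; loses to A → score 2.
C: loses to A, B, and D → score 0.
D: beats C; loses to A and B → score 1.
A has the best pairwise record.

A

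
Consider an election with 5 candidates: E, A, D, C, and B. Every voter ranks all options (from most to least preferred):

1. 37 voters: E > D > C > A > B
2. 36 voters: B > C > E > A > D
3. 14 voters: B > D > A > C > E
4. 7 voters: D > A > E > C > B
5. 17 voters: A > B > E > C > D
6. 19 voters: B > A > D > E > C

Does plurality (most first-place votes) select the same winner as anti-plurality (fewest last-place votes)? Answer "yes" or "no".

Plurality — first-place votes: E 37, A 17, D 7, C 0, B 69. Winner: B.
Anti-plurality — last-place votes: E 14, A 0, D 53, C 19, B 44. Winner: A.
The two methods disagree.

no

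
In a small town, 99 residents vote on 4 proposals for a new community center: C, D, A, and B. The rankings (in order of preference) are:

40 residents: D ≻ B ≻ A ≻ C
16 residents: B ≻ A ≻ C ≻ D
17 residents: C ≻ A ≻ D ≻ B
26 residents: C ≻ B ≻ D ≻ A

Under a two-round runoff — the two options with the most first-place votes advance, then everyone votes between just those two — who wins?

Round 1 first-place votes: C 43, D 40, A 0, B 16.
C and D advance.
Runoff: C is preferred to D by 59 voters; D by 40.
C wins the runoff.

C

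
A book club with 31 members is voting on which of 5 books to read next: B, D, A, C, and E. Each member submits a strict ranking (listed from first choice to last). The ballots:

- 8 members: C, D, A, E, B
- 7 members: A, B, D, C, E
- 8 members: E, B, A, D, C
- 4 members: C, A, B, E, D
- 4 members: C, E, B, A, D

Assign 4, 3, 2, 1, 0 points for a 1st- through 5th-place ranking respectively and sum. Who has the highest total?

A

B: 8·0 + 7·3 + 8·3 + 4·2 + 4·2 = 61
D: 8·3 + 7·2 + 8·1 + 4·0 + 4·0 = 46
A: 8·2 + 7·4 + 8·2 + 4·3 + 4·1 = 76
C: 8·4 + 7·1 + 8·0 + 4·4 + 4·4 = 71
E: 8·1 + 7·0 + 8·4 + 4·1 + 4·3 = 56
A has the highest Borda score (76).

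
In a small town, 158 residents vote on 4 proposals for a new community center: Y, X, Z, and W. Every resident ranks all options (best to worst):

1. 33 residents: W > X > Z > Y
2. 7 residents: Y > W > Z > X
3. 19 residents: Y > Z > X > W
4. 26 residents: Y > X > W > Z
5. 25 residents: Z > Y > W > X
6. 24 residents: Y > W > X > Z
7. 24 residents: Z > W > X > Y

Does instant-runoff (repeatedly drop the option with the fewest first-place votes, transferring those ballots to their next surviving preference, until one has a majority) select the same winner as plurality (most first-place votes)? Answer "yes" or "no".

no

Instant-runoff — R1 Y 76, X 0, Z 49, W 33 (X out); R2 Y 76, Z 49, W 33 (W out); R3 Y 76, Z 82 (Z winner). Winner: Z.
Plurality — first-place votes: Y 76, X 0, Z 49, W 33. Winner: Y.
The two methods disagree.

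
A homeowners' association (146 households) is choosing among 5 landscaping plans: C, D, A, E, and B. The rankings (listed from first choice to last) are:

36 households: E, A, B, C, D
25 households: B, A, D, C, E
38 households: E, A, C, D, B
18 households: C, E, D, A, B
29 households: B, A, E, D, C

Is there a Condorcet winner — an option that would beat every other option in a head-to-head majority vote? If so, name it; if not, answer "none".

E

E vs C: 103–43 for E.
E vs D: 121–25 for E.
E vs A: 92–54 for E.
E vs B: 92–54 for E.
E beats every other option head-to-head.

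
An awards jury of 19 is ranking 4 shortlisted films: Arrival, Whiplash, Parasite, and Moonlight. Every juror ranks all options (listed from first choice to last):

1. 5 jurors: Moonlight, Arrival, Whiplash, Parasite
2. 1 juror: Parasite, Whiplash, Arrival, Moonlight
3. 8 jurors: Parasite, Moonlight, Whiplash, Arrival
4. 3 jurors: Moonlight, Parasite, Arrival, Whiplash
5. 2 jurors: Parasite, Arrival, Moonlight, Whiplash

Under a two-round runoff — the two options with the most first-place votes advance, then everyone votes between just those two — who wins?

Parasite

Round 1 first-place votes: Arrival 0, Whiplash 0, Parasite 11, Moonlight 8.
Parasite and Moonlight advance.
Runoff: Parasite is preferred to Moonlight by 11 voters; Moonlight by 8.
Parasite wins the runoff.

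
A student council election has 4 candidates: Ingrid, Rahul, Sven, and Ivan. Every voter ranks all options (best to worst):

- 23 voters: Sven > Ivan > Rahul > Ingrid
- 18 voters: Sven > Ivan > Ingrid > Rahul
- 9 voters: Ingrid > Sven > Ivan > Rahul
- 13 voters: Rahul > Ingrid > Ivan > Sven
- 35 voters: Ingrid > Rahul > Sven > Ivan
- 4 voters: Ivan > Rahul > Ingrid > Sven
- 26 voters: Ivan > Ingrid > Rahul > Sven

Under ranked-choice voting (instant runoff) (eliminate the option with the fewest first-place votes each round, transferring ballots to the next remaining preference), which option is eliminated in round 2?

Round 1: Ingrid 44, Rahul 13, Sven 41, Ivan 30. Eliminate Rahul.
Round 2: Ingrid 57, Sven 41, Ivan 30. Eliminate Ivan.

Ivan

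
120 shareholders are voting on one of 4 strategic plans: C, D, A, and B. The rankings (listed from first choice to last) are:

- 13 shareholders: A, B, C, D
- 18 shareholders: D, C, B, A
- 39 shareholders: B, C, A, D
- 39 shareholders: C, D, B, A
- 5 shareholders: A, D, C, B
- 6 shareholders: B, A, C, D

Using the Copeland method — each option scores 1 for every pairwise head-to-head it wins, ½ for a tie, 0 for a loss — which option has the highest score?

C: beats D, A, and B → score 3.
D: beats B; loses to C and A → score 1.
A: beats D; loses to C and B → score 1.
B: beats A; loses to C and D → score 1.
C has the best pairwise record.

C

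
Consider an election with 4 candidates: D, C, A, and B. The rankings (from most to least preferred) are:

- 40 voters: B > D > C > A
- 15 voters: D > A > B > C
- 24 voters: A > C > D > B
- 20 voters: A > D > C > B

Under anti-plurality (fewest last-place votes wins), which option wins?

Last-place votes: D 0, C 15, A 40, B 44.
D is ranked last by the fewest voters, so D wins.

D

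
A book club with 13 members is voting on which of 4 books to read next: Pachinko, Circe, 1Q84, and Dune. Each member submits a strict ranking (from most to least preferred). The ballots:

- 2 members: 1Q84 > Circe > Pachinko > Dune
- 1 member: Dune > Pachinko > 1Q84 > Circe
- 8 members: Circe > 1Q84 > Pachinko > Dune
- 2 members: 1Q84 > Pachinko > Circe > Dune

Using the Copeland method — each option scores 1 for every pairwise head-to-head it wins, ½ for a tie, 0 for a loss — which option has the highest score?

Circe

Pachinko: beats Dune; loses to Circe and 1Q84 → score 1.
Circe: beats Pachinko, 1Q84, and Dune → score 3.
1Q84: beats Pachinko and Dune; loses to Circe → score 2.
Dune: loses to Pachinko, Circe, and 1Q84 → score 0.
Circe has the best pairwise record.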